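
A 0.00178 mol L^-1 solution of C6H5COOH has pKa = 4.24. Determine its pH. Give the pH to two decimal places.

C6H5COOH ⇌ C6H5COO- + H+
Ka = 10^(−4.24) = 5.75 × 10^-5
From the ICE table, Ka = x²/(0.00178 − x) = 5.75 × 10^-5.
Here C₀/Ka ≈ 31, so the small-x approximation fails. Use the quadratic:
x = [−5.75e-05 + √(5.75e-05² + 4.09e-07)]/2 = 2.92 × 10^-4 M
pH = −log[H+] = −log(2.92 × 10^-4) = 3.53

pH = 3.53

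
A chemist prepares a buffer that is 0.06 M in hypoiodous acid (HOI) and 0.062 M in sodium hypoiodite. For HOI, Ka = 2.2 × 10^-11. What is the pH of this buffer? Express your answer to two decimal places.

pH = 10.67

pKa = −log(2.2 × 10^-11) = 10.658
pH = pKa + log([A⁻]/[HA]) = 10.658 + log(0.062/0.06)
pH = 10.658 + (+0.014) = 10.67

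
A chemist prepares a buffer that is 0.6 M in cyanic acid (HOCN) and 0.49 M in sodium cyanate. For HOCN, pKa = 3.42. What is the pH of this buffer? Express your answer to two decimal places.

pH = 3.33

Henderson–Hasselbalch: pH = pKa + log([OCN-]/[HOCN]) = 3.42 + log(0.49/0.6)
pH = 3.42 + (-0.088) = 3.33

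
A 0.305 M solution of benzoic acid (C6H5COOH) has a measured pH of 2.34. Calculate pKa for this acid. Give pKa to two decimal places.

pKa = 4.16

[H+] = 10^(-2.34) = 4.57 × 10^-3 M
At equilibrium [HA] = 0.305 − 4.57 × 10^-3 = 3.00 × 10^-1 M
Ka = [H+][A-]/[HA] = (4.57 × 10^-3)² / 3.00 × 10^-1 = 6.96 × 10^-5
pKa = -log(6.96 × 10^-5) = 4.16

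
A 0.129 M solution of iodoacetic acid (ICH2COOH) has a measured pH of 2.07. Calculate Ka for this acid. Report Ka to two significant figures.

[H+] = 10^(-2.07) = 8.51 × 10^-3 M
At equilibrium [HA] = 0.129 − 8.51 × 10^-3 = 1.20 × 10^-1 M
Ka = [H+][A-]/[HA] = (8.51 × 10^-3)² / 1.20 × 10^-1 = 6.0 × 10^-4

Ka = 6.0 × 10^-4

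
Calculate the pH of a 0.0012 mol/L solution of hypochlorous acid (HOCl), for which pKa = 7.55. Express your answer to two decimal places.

pH = 5.24

HOCl ⇌ OCl- + H+
Ka = 10^(−7.55) = 2.82 × 10^-8
Ka = x²/(0.0012 − x) = 2.82 × 10^-8
Neglecting x in the denominator: x = √(2.82 × 10^-8 × 0.0012) = 5.82 × 10^-6 M
Check: 0.48% ionized — well under 5%, approximation valid.
pH = −log(5.82 × 10^-6) = 5.24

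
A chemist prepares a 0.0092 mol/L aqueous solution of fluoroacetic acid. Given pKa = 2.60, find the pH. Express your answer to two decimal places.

FCH2COOH ⇌ FCH2COO- + H+
Ka = 10^(−2.60) = 2.51 × 10^-3
From the ICE table, Ka = [H+]²/(0.0092 − [H+]) = 2.51 × 10^-3.
The 5% rule fails; solving [H+]² + Ka·[H+] − Ka·C₀ = 0 exactly:
[H+] = (−Ka + √(Ka² + 4·Ka·C₀))/2 = 3.71 × 10^-3 M
pH = −log(3.71 × 10^-3) = 2.43

pH = 2.43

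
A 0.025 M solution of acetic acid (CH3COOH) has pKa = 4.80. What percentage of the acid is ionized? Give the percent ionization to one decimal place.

2.5%

CH3COOH ⇌ CH3COO- + H+; let x = [H+] at equilibrium.
Ka = 10^(−4.80) = 1.58 × 10^-5
x ≈ √(Ka·C₀) = √(1.58 × 10^-5 × 0.025) = 6.28 × 10^-4 M
Fraction ionized = 6.28 × 10^-4 / 0.025 = 0.0251 → 2.5%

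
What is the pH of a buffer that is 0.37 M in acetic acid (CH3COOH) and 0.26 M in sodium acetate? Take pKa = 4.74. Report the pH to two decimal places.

pH = 4.59

pH = pKa + log([A⁻]/[HA]) = 4.74 + log(0.26/0.37)
pH = 4.74 + (-0.153) = 4.59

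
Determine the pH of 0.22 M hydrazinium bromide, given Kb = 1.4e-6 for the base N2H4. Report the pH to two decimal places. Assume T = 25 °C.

N2H5+ is the conjugate acid of the weak base N2H4.
Ka = Kw/Kb = 1.0×10^-14 / 1.4 × 10^-6 = 7.14 × 10^-9
From the ICE table, Ka = x²/(0.22 − x) = 7.14 × 10^-9.
Since Ka ≪ C₀, x ≈ √(Ka·C₀) = 3.96 × 10^-5 M.
(x/C₀ = 0.018% < 5%, so the approximation holds.)
pH = −log[H+] = −log(3.96 × 10^-5) = 4.40

pH = 4.40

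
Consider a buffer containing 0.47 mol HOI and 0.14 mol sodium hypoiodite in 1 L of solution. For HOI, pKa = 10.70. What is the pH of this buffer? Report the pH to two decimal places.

Henderson–Hasselbalch: pH = pKa + log([OI-]/[HOI]) = 10.70 + log(0.14/0.47)
pH = 10.70 + (-0.526) = 10.17

pH = 10.17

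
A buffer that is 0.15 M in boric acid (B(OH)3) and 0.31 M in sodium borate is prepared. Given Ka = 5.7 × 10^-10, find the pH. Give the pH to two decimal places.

pKa = −log(5.7 × 10^-10) = 9.244
Henderson–Hasselbalch: pH = pKa + log([B(OH)4-]/[B(OH)3]) = 9.244 + log(0.31/0.15)
pH = 9.244 + (+0.315) = 9.56

pH = 9.56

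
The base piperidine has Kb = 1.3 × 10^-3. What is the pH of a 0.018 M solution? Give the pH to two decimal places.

C5H10NH + H2O ⇌ C5H10NH2+ + OH-
From the ICE table, Kb = x²/(0.018 − x) = 1.3 × 10^-3.
Here C₀/Kb ≈ 13.8, so the small-x approximation fails. Use the quadratic:
x = (−Kb + √(Kb² + 4·Kb·C₀))/2 = 4.23 × 10^-3 M
pOH = 2.37, so pH = 14.00 − pOH = 11.63

pH = 11.63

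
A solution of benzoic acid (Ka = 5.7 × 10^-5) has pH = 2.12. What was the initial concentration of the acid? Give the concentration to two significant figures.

[H+] = 10^(-2.12) = 7.59 × 10^-3 M = x
Ka = x²/(C₀ − x) ⇒ C₀ = x + x²/Ka
C₀ = 7.59 × 10^-3 + (7.59 × 10^-3)²/(5.7 × 10^-5) = 1.02 M

C₀ = 1.0 M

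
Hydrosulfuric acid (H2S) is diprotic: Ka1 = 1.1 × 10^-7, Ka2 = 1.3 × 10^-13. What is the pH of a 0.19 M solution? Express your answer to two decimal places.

pH = 3.84

Ka1 ≫ Ka2, so treat the first dissociation as the only significant source of H+.
Ka1 = x²/(0.19 − x) = 1.1 × 10^-7
x ≈ √(1.1 × 10^-7 × 0.19) = 1.45 × 10^-4 M
pH = −log(1.45 × 10^-4) = 3.84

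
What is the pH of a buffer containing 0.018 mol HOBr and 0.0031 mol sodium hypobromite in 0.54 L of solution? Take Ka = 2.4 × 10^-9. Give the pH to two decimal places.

pH = 7.86

pKa = −log(2.4 × 10^-9) = 8.620
Using pH = pKa + log([base]/[acid]) with [base]/[acid] = 0.0031/0.018:
pH = 8.620 + (-0.764) = 7.86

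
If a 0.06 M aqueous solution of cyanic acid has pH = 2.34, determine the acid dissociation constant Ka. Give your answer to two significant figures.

[H+] = 10^(-2.34) = 4.57 × 10^-3 M
At equilibrium [HA] = 0.06 − 4.57 × 10^-3 = 5.54 × 10^-2 M
Ka = [H+][A-]/[HA] = (4.57 × 10^-3)² / 5.54 × 10^-2 = 3.8 × 10^-4

Ka = 3.8 × 10^-4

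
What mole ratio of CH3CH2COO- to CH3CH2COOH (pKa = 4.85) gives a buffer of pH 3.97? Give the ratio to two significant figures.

ratio = 0.13

pH = pKa + log(r) ⇒ log(r) = 3.97 − 4.85 = -0.88
r = [CH3CH2COO-]/[CH3CH2COOH] = 10^(-0.88) = 0.132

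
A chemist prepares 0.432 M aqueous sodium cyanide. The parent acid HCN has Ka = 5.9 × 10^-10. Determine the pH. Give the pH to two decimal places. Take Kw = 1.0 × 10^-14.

CN- is the conjugate base of the weak acid HCN.
Kb = Kw/Ka = 1.0×10^-14 / 5.9 × 10^-10 = 1.69 × 10^-5
Kb = x²/(0.432 − x) = 1.69 × 10^-5
Assume x ≪ 0.432: x ≈ √(1.69 × 10^-5 × 0.432) = 2.70 × 10^-3 M
(x/C₀ = 0.63% < 5%, so the approximation holds.)
pOH = 2.57, so pH = 14.00 − pOH = 11.43

pH = 11.43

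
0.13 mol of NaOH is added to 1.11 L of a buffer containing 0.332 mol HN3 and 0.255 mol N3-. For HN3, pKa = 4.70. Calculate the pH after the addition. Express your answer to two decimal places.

pH = 4.98

OH- converts HN3 to N3-: HN3 → 0.202 mol, N3- → 0.385 mol.
pH = pKa + log([A⁻]/[HA]) = 4.70 + log(0.385/0.202) = 4.70 +0.280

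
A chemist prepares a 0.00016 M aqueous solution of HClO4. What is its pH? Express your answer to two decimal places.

pH = 3.80

HClO4 is a strong acid and dissociates completely, so [H+] = 0.00016 M.
pH = -log(0.00016) = 3.80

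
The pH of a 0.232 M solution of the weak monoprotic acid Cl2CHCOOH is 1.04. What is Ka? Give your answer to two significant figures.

Ka = 5.9 × 10^-2

[H+] = 10^(-1.04) = 9.12 × 10^-2 M
At equilibrium [HA] = 0.232 − 9.12 × 10^-2 = 1.41 × 10^-1 M
Ka = [H+][A-]/[HA] = (9.12 × 10^-2)² / 1.41 × 10^-1 = 5.9 × 10^-2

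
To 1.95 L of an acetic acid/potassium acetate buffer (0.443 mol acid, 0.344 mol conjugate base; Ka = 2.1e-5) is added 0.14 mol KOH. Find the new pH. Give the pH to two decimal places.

OH- converts CH3COOH to CH3COO-: CH3COOH → 0.303 mol, CH3COO- → 0.484 mol.
pKa = −log(2.1 × 10^-5) = 4.678
pH = pKa + log(n_CH3COO-/n_CH3COOH) = 4.678 + log(0.484/0.303) = 4.678 + (+0.203)

pH = 4.88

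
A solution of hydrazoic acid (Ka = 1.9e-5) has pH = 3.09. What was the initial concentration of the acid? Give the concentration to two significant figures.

C₀ = 3.6 × 10^-2 M

[H+] = 10^(-3.09) = 8.13 × 10^-4 M = x
Ka = x²/(C₀ − x) ⇒ C₀ = x + x²/Ka
C₀ = 8.13 × 10^-4 + (8.13 × 10^-4)²/(1.9 × 10^-5) = 3.56 × 10^-2 M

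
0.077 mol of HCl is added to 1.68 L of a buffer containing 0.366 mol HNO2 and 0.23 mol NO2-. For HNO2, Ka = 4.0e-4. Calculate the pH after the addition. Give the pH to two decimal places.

pH = 2.94

Added H+ converts NO2- to HNO2: HNO2 → 0.443 mol, NO2- → 0.153 mol.
pKa = −log(4.0 × 10^-4) = 3.398
pH = pKa + log([A⁻]/[HA]) = 3.398 + log(0.153/0.443) = 3.398 -0.462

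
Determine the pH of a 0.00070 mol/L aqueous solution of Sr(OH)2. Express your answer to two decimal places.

pH = 11.15

Sr(OH)2 is a strong base (each formula unit releases 2 OH-); [OH-] = 0.0014 M.
pOH = -log(0.0014) = 2.85
pH = 14.00 - 2.85 = 11.15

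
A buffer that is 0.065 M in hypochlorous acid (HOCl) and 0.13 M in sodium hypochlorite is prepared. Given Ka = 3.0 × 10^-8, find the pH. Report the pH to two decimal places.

pKa = −log(3.0 × 10^-8) = 7.523
Henderson–Hasselbalch: pH = pKa + log([OCl-]/[HOCl]) = 7.523 + log(0.13/0.065)
pH = 7.523 + (+0.301) = 7.82

pH = 7.82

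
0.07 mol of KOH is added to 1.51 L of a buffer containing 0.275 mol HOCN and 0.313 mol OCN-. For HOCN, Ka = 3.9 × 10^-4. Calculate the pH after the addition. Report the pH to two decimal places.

After neutralization: n(HOCN) = 0.205 mol, n(OCN-) = 0.383 mol.
pKa = −log(3.9 × 10^-4) = 3.409
pH = pKa + log(n_OCN-/n_HOCN) = 3.409 + log(0.383/0.205) = 3.409 + (+0.271)

pH = 3.68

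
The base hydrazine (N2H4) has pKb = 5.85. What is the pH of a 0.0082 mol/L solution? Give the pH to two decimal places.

pH = 10.03

N2H4 + H2O ⇌ N2H5+ + OH-
Kb = 10^(−5.85) = 1.41 × 10^-6
Kb = [OH-]²/(0.0082 − [OH-]) = 1.41 × 10^-6
Since Kb ≪ C₀, [OH-] ≈ √(Kb·C₀) = 1.08 × 10^-4 M.
pOH = −log(1.08 × 10^-4) = 3.97; pH = 14.00 − 3.97 = 10.03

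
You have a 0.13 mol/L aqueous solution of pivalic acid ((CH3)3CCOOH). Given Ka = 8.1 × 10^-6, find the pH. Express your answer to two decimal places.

pH = 2.99

(CH3)3CCOOH ⇌ (CH3)3CCOO- + H+
Ka = [H+]²/(0.13 − [H+]) = 8.1 × 10^-6
Neglecting [H+] in the denominator: [H+] = √(8.1 × 10^-6 × 0.13) = 1.03 × 10^-3 M
Check: 0.79% ionized — well under 5%, approximation valid.
pH = −log(1.03 × 10^-3) = 2.99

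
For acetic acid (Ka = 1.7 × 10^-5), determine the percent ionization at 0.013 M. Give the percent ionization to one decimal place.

3.6%

CH3COOH ⇌ CH3COO- + H+; let x = [H+] at equilibrium.
x ≈ √(Ka·C₀) = √(1.7 × 10^-5 × 0.013) = 4.70 × 10^-4 M
Fraction ionized = 4.70 × 10^-4 / 0.013 = 0.0362 → 3.6%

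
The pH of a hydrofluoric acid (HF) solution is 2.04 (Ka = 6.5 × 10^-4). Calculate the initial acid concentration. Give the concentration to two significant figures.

[H+] = 10^(-2.04) = 9.12 × 10^-3 M = x
Ka = x²/(C₀ − x) ⇒ C₀ = x + x²/Ka
C₀ = 9.12 × 10^-3 + (9.12 × 10^-3)²/(6.5 × 10^-4) = 1.37 × 10^-1 M

C₀ = 1.4 × 10^-1 M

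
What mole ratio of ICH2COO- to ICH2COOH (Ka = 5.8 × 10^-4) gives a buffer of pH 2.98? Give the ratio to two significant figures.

pKa = -log(5.8 × 10^-4) = 3.237
pH = pKa + log(r) ⇒ log(r) = 2.98 − 3.237 = -0.257
r = [ICH2COO-]/[ICH2COOH] = 10^(-0.257) = 0.553

ratio = 0.55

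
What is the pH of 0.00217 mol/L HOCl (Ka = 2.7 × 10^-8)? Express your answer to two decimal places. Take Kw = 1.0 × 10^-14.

HOCl ⇌ OCl- + H+
From the ICE table, Ka = [H+]²/(0.00217 − [H+]) = 2.7 × 10^-8.
Assume [H+] ≪ 0.00217: [H+] ≈ √(2.7 × 10^-8 × 0.00217) = 7.65 × 10^-6 M
pH = −log[H+] = −log(7.65 × 10^-6) = 5.12

pH = 5.12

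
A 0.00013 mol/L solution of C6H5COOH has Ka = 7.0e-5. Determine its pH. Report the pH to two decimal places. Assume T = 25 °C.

C6H5COOH ⇌ C6H5COO- + H+
Ka = x²/(0.00013 − x) = 7.0 × 10^-5
Here C₀/Ka ≈ 1.86, so the small-x approximation fails. Use the quadratic:
x = [−7e-05 + √(7e-05² + 3.64e-08)]/2 = 6.66 × 10^-5 M
pH = −log[H+] = −log(6.66 × 10^-5) = 4.18

pH = 4.18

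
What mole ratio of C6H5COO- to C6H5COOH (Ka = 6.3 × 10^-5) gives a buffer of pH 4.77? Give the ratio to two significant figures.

ratio = 3.7

pKa = -log(6.3 × 10^-5) = 4.201
pH = pKa + log(r) ⇒ log(r) = 4.77 − 4.201 = +0.569
r = [C6H5COO-]/[C6H5COOH] = 10^(+0.569) = 3.71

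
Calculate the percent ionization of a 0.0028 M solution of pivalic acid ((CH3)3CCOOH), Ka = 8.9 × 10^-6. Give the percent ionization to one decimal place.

(CH3)3CCOOH ⇌ (CH3)3CCOO- + H+; let x = [H+] at equilibrium.
Ka = x²/(C₀ − x); solving the quadratic gives x = 1.53 × 10^-4 M.
% ionization = x/C₀ × 100% = 1.53 × 10^-4/0.0028 × 100% = 5.5%

5.5%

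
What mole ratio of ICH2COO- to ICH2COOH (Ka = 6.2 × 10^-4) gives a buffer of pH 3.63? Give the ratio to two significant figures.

ratio = 2.6

pKa = -log(6.2 × 10^-4) = 3.208
pH = pKa + log(r) ⇒ log(r) = 3.63 − 3.208 = +0.422
r = [ICH2COO-]/[ICH2COOH] = 10^(+0.422) = 2.64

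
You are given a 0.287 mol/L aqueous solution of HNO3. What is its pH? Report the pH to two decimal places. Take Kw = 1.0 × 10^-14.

HNO3 is a strong acid and dissociates completely, so [H+] = 0.287 M.
pH = -log(0.287) = 0.54

pH = 0.54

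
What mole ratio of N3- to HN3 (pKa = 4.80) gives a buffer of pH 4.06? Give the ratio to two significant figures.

ratio = 0.18

pH = pKa + log(r) ⇒ log(r) = 4.06 − 4.80 = -0.74
r = [N3-]/[HN3] = 10^(-0.74) = 0.182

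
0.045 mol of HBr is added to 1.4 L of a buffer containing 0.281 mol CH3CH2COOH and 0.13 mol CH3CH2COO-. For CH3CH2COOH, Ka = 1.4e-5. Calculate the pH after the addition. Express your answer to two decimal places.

Added H+ converts CH3CH2COO- to CH3CH2COOH: CH3CH2COOH → 0.326 mol, CH3CH2COO- → 0.085 mol.
pKa = −log(1.4 × 10^-5) = 4.854
Henderson–Hasselbalch with mole ratio 0.085/0.326: pH = 4.854 + (-0.584)

pH = 4.27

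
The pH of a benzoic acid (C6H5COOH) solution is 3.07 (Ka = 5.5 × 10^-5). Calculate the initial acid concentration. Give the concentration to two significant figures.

[H+] = 10^(-3.07) = 8.51 × 10^-4 M = x
Ka = x²/(C₀ − x) ⇒ C₀ = x + x²/Ka
C₀ = 8.51 × 10^-4 + (8.51 × 10^-4)²/(5.5 × 10^-5) = 1.40 × 10^-2 M

C₀ = 1.4 × 10^-2 M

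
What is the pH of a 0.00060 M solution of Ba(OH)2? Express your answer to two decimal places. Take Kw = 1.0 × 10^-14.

pH = 11.08

Ba(OH)2 is a strong base (each formula unit releases 2 OH-); [OH-] = 0.0012 M.
pOH = -log(0.0012) = 2.92
pH = 14.00 - 2.92 = 11.08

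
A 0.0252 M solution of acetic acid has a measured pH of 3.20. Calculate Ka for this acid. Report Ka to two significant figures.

Ka = 1.6 × 10^-5

[H+] = 10^(-3.20) = 6.31 × 10^-4 M
At equilibrium [HA] = 0.0252 − 6.31 × 10^-4 = 2.46 × 10^-2 M
Ka = [H+][A-]/[HA] = (6.31 × 10^-4)² / 2.46 × 10^-2 = 1.6 × 10^-5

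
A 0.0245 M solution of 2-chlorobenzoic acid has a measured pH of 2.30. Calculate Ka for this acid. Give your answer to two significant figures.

Ka = 1.3 × 10^-3

[H+] = 10^(-2.30) = 5.01 × 10^-3 M
At equilibrium [HA] = 0.0245 − 5.01 × 10^-3 = 1.95 × 10^-2 M
Ka = [H+][A-]/[HA] = (5.01 × 10^-3)² / 1.95 × 10^-2 = 1.3 × 10^-3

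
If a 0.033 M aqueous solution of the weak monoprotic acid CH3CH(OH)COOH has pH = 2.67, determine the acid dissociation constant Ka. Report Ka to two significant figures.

Ka = 1.5 × 10^-4

[H+] = 10^(-2.67) = 2.14 × 10^-3 M
At equilibrium [HA] = 0.033 − 2.14 × 10^-3 = 3.09 × 10^-2 M
Ka = [H+][A-]/[HA] = (2.14 × 10^-3)² / 3.09 × 10^-2 = 1.5 × 10^-4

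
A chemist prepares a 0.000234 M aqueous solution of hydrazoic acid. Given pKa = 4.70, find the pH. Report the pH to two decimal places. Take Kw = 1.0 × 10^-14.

pH = 4.23

HN3 ⇌ N3- + H+
Ka = 10^(−4.70) = 2.00 × 10^-5
Let x = [H+] at equilibrium. Ka = x²/(0.000234 − x).
The 5% rule fails; solving x² + Ka·x − Ka·C₀ = 0 exactly:
x = (−Ka + √(Ka² + 4·Ka·C₀))/2 = 5.91 × 10^-5 M
pH = −log[H+] = −log(5.91 × 10^-5) = 4.23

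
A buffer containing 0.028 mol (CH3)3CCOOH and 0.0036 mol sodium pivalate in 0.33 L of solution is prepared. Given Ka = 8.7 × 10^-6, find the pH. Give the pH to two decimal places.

pH = 4.17

pKa = −log(8.7 × 10^-6) = 5.060
pH = pKa + log([A⁻]/[HA]) = 5.060 + log(0.0036/0.028)
pH = 5.060 + (-0.891) = 4.17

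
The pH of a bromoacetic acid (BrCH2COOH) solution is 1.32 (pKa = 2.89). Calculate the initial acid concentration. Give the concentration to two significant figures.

C₀ = 1.8 M

[H+] = 10^(-1.32) = 4.79 × 10^-2 M = x
Ka = 10^(−2.89) = 1.29 × 10^-3
Ka = x²/(C₀ − x) ⇒ C₀ = x + x²/Ka
C₀ = 4.79 × 10^-2 + (4.79 × 10^-2)²/(1.29 × 10^-3) = 1.83 M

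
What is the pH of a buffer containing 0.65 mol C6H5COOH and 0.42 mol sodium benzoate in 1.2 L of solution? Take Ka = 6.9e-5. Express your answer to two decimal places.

pH = 3.97

pKa = −log(6.9 × 10^-5) = 4.161
Henderson–Hasselbalch: pH = pKa + log([C6H5COO-]/[C6H5COOH]) = 4.161 + log(0.42/0.65)
pH = 4.161 + (-0.190) = 3.97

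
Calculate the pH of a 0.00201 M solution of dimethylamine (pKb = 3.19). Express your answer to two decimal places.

pH = 10.94

(CH3)2NH + H2O ⇌ (CH3)2NH2+ + OH-
Kb = 10^(−3.19) = 6.46 × 10^-4
Kb = x²/(0.00201 − x) = 6.46 × 10^-4
Here C₀/Kb ≈ 3.11, so the small-x approximation fails. Use the quadratic:
x = (−Kb + √(Kb² + 4·Kb·C₀))/2 = 8.61 × 10^-4 M
pOH = 3.06, so pH = 14.00 − pOH = 10.94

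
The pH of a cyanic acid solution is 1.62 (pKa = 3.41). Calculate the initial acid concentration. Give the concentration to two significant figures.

C₀ = 1.5 M

[H+] = 10^(-1.62) = 2.40 × 10^-2 M = x
Ka = 10^(−3.41) = 3.89 × 10^-4
Ka = x²/(C₀ − x) ⇒ C₀ = x + x²/Ka
C₀ = 2.40 × 10^-2 + (2.40 × 10^-2)²/(3.89 × 10^-4) = 1.50 M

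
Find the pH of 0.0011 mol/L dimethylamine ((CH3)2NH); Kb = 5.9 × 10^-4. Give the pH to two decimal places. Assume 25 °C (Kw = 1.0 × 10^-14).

(CH3)2NH + H2O ⇌ (CH3)2NH2+ + OH-
From the ICE table, Kb = [OH-]²/(0.0011 − [OH-]) = 5.9 × 10^-4.
Here C₀/Kb ≈ 1.86, so the small-[OH-] approximation fails. Use the quadratic:
[OH-] = (−Kb + √(Kb² + 4·Kb·C₀))/2 = 5.63 × 10^-4 M
pOH = 3.25, so pH = 14.00 − pOH = 10.75

pH = 10.75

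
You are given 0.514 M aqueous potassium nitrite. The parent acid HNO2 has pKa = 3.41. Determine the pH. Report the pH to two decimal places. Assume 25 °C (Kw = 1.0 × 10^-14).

NO2- is the conjugate base of the weak acid HNO2.
Ka = 10^(−3.41) = 3.89 × 10^-4
Kb = Kw/Ka = 1.0×10^-14 / 3.89 × 10^-4 = 2.57 × 10^-11
From the ICE table, Kb = x²/(0.514 − x) = 2.57 × 10^-11.
Assume x ≪ 0.514: x ≈ √(2.57 × 10^-11 × 0.514) = 3.63 × 10^-6 M
Check: 0.00071% ionized — well under 5%, approximation valid.
pOH = −log(3.63 × 10^-6) = 5.44; pH = 14.00 − 5.44 = 8.56

pH = 8.56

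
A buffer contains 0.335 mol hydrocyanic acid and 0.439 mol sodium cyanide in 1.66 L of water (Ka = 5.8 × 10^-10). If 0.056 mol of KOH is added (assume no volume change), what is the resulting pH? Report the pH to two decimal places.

After neutralization: n(HCN) = 0.279 mol, n(CN-) = 0.495 mol.
pKa = −log(5.8 × 10^-10) = 9.237
Henderson–Hasselbalch with mole ratio 0.495/0.279: pH = 9.237 + (+0.249)

pH = 9.49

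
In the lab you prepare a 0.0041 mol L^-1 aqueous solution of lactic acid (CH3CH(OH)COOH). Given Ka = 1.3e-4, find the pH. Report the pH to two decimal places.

pH = 3.18

CH3CH(OH)COOH ⇌ CH3CH(OH)COO- + H+
Ka = x²/(0.0041 − x) = 1.3 × 10^-4
x is not negligible relative to C₀; solve x² + 0.00013·x − 5.33e-07 = 0.
x = [−0.00013 + √(0.00013² + 2.13e-06)]/2 = 6.68 × 10^-4 M
pH = −log(6.68 × 10^-4) = 3.18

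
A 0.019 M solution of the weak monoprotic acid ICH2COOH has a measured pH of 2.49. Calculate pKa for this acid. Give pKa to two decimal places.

pKa = 3.18

[H+] = 10^(-2.49) = 3.24 × 10^-3 M
At equilibrium [HA] = 0.019 − 3.24 × 10^-3 = 1.58 × 10^-2 M
Ka = [H+][A-]/[HA] = (3.24 × 10^-3)² / 1.58 × 10^-2 = 6.64 × 10^-4
pKa = -log(6.64 × 10^-4) = 3.18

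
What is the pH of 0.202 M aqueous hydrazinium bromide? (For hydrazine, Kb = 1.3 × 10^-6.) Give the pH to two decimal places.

N2H5+ is the conjugate acid of the weak base N2H4.
Ka = Kw/Kb = 1.0×10^-14 / 1.3 × 10^-6 = 7.69 × 10^-9
Ka = [H+]²/(0.202 − [H+]) = 7.69 × 10^-9
Since Ka ≪ C₀, [H+] ≈ √(Ka·C₀) = 3.94 × 10^-5 M.
([H+]/C₀ = 0.02% < 5%, so the approximation holds.)
pH = −log(3.94 × 10^-5) = 4.40

pH = 4.40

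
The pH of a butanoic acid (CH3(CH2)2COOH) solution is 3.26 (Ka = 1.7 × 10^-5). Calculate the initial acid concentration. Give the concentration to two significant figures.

[H+] = 10^(-3.26) = 5.50 × 10^-4 M = x
Ka = x²/(C₀ − x) ⇒ C₀ = x + x²/Ka
C₀ = 5.50 × 10^-4 + (5.50 × 10^-4)²/(1.7 × 10^-5) = 1.83 × 10^-2 M

C₀ = 1.8 × 10^-2 M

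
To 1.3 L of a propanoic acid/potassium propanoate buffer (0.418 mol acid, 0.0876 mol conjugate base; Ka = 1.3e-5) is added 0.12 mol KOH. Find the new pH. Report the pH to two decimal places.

pH = 4.73

After neutralization: n(CH3CH2COOH) = 0.298 mol, n(CH3CH2COO-) = 0.208 mol.
pKa = −log(1.3 × 10^-5) = 4.886
pH = pKa + log([A⁻]/[HA]) = 4.886 + log(0.208/0.298) = 4.886 -0.156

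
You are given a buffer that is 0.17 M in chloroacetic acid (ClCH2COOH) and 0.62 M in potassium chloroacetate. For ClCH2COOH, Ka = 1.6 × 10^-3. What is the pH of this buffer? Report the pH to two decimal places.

pKa = −log(1.6 × 10^-3) = 2.796
Henderson–Hasselbalch: pH = pKa + log([ClCH2COO-]/[ClCH2COOH]) = 2.796 + log(0.62/0.17)
pH = 2.796 + (+0.562) = 3.36

pH = 3.36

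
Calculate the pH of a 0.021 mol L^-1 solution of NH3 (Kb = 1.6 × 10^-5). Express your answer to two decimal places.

NH3 + H2O ⇌ NH4+ + OH-
From the ICE table, Kb = [OH-]²/(0.021 − [OH-]) = 1.6 × 10^-5.
Assume [OH-] ≪ 0.021: [OH-] ≈ √(1.6 × 10^-5 × 0.021) = 5.80 × 10^-4 M
pOH = 3.24, so pH = 14.00 − pOH = 10.76

pH = 10.76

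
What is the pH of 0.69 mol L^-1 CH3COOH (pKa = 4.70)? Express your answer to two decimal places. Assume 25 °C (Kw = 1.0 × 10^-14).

CH3COOH ⇌ CH3COO- + H+
Ka = 10^(−4.70) = 2.00 × 10^-5
Let x = [H+] at equilibrium. Ka = x²/(0.69 − x).
Since Ka ≪ C₀, x ≈ √(Ka·C₀) = 3.71 × 10^-3 M.
pH = −log[H+] = −log(3.71 × 10^-3) = 2.43

pH = 2.43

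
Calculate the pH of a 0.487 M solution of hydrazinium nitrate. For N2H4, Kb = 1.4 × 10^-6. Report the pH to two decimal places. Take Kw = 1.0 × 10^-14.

pH = 4.23

N2H5+ is the conjugate acid of the weak base N2H4.
Ka = Kw/Kb = 1.0×10^-14 / 1.4 × 10^-6 = 7.14 × 10^-9
From the ICE table, Ka = x²/(0.487 − x) = 7.14 × 10^-9.
Neglecting x in the denominator: x = √(7.14 × 10^-9 × 0.487) = 5.90 × 10^-5 M
Check: 0.012% ionized — well under 5%, approximation valid.
pH = −log(5.90 × 10^-5) = 4.23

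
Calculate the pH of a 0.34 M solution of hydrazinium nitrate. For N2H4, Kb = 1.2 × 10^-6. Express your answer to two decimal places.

pH = 4.27

N2H5+ is the conjugate acid of the weak base N2H4.
Ka = Kw/Kb = 1.0×10^-14 / 1.2 × 10^-6 = 8.33 × 10^-9
Ka = x²/(0.34 − x) = 8.33 × 10^-9
Neglecting x in the denominator: x = √(8.33 × 10^-9 × 0.34) = 5.32 × 10^-5 M
pH = −log(5.32 × 10^-5) = 4.27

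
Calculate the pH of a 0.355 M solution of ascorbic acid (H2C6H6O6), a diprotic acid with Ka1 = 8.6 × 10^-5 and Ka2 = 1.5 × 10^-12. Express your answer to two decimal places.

pH = 2.26

Since Ka1 ≫ Ka2, the first ionization dominates [H+].
Ka1 = x²/(0.355 − x) = 8.6 × 10^-5
x ≈ √(8.6 × 10^-5 × 0.355) = 5.53 × 10^-3 M
pH = −log(5.53 × 10^-3) = 2.26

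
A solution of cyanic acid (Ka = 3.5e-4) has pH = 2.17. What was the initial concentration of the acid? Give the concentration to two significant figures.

C₀ = 1.4 × 10^-1 M

[H+] = 10^(-2.17) = 6.76 × 10^-3 M = x
Ka = x²/(C₀ − x) ⇒ C₀ = x + x²/Ka
C₀ = 6.76 × 10^-3 + (6.76 × 10^-3)²/(3.5 × 10^-4) = 1.37 × 10^-1 M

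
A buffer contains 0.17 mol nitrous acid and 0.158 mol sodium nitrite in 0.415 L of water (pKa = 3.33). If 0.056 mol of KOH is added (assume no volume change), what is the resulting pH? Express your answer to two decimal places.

pH = 3.60

After neutralization: n(HNO2) = 0.114 mol, n(NO2-) = 0.214 mol.
Henderson–Hasselbalch with mole ratio 0.214/0.114: pH = 3.33 + (+0.274)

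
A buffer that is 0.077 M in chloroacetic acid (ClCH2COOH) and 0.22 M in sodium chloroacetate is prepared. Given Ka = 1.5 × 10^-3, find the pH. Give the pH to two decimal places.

pH = 3.28

pKa = −log(1.5 × 10^-3) = 2.824
pH = pKa + log([A⁻]/[HA]) = 2.824 + log(0.22/0.077)
pH = 2.824 + (+0.456) = 3.28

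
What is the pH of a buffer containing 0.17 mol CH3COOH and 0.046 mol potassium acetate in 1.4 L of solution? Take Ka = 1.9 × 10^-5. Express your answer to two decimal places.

pKa = −log(1.9 × 10^-5) = 4.721
Using pH = pKa + log([base]/[acid]) with [base]/[acid] = 0.046/0.17:
pH = 4.721 + (-0.568) = 4.15

pH = 4.15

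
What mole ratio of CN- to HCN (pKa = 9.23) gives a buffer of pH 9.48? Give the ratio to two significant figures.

ratio = 1.8

pH = pKa + log(r) ⇒ log(r) = 9.48 − 9.23 = +0.25
r = [CN-]/[HCN] = 10^(+0.25) = 1.78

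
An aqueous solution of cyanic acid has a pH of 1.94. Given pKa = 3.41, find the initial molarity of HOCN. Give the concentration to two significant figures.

[H+] = 10^(-1.94) = 1.15 × 10^-2 M = x
Ka = 10^(−3.41) = 3.89 × 10^-4
Ka = x²/(C₀ − x) ⇒ C₀ = x + x²/Ka
C₀ = 1.15 × 10^-2 + (1.15 × 10^-2)²/(3.89 × 10^-4) = 3.51 × 10^-1 M

C₀ = 3.5 × 10^-1 M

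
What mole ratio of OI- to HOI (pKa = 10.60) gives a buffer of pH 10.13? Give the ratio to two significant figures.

ratio = 0.34

pH = pKa + log(r) ⇒ log(r) = 10.13 − 10.60 = -0.47
r = [OI-]/[HOI] = 10^(-0.47) = 0.339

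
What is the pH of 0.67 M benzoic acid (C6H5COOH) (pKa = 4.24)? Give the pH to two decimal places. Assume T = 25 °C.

pH = 2.21

C6H5COOH ⇌ C6H5COO- + H+
Ka = 10^(−4.24) = 5.75 × 10^-5
From the ICE table, Ka = x²/(0.67 − x) = 5.75 × 10^-5.
Since Ka ≪ C₀, x ≈ √(Ka·C₀) = 6.21 × 10^-3 M.
pH = −log[H+] = −log(6.21 × 10^-3) = 2.21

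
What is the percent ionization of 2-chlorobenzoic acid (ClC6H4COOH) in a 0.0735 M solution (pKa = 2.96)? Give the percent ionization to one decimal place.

ClC6H4COOH ⇌ ClC6H4COO- + H+; let x = [H+] at equilibrium.
Ka = 10^(−2.96) = 1.10 × 10^-3
Solve x² + 0.0011x − 8.09e-05 = 0 → x = 8.46 × 10^-3 M
Fraction ionized = 8.46 × 10^-3 / 0.0735 = 0.1151 → 11.5%

11.5%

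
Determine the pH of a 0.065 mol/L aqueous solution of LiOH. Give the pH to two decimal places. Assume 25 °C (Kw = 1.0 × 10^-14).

LiOH is a strong base; [OH-] = 0.065 M.
pOH = -log(0.065) = 1.19
pH = 14.00 - 1.19 = 12.81

pH = 12.81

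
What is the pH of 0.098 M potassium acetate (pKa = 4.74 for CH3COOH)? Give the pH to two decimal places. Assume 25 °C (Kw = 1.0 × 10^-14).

pH = 8.87

CH3COO- is the conjugate base of the weak acid CH3COOH.
Ka = 10^(−4.74) = 1.82 × 10^-5
Kb = Kw/Ka = 1.0×10^-14 / 1.82 × 10^-5 = 5.49 × 10^-10
Kb = x²/(0.098 − x) = 5.49 × 10^-10
Neglecting x in the denominator: x = √(5.49 × 10^-10 × 0.098) = 7.33 × 10^-6 M
Check: 0.0075% ionized — well under 5%, approximation valid.
pOH = −log(7.33 × 10^-6) = 5.13; pH = 14.00 − 5.13 = 8.87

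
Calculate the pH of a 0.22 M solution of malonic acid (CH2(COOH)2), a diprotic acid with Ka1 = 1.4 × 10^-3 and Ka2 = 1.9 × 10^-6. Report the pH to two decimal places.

Ka1 ≫ Ka2, so treat the first dissociation as the only significant source of H+.
Ka1 = x²/(0.22 − x) = 1.4 × 10^-3
Solving the quadratic: x = (−Ka1 + √(Ka1² + 4·Ka1·C₀))/2 = 1.69 × 10^-2 M
pH = −log(1.69 × 10^-2) = 1.77

pH = 1.77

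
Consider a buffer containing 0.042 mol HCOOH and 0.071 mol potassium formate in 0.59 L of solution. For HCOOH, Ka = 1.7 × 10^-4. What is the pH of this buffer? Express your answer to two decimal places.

pH = 4.00

pKa = −log(1.7 × 10^-4) = 3.770
pH = pKa + log([A⁻]/[HA]) = 3.770 + log(0.071/0.042)
pH = 3.770 + (+0.228) = 4.00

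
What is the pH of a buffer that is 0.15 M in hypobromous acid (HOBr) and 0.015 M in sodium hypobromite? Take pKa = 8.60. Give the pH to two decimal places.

pH = 7.60

Using pH = pKa + log([base]/[acid]) with [base]/[acid] = 0.015/0.15:
pH = 8.60 + (-1.000) = 7.60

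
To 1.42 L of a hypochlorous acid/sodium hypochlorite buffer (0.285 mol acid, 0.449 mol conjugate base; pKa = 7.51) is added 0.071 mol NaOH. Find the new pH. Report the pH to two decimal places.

OH- converts HOCl to OCl-: HOCl → 0.214 mol, OCl- → 0.52 mol.
pH = pKa + log([A⁻]/[HA]) = 7.51 + log(0.52/0.214) = 7.51 +0.386

pH = 7.90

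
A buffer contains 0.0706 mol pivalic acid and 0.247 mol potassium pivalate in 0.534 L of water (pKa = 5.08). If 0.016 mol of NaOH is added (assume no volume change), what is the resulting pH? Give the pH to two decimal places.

pH = 5.76

OH- converts (CH3)3CCOOH to (CH3)3CCOO-: (CH3)3CCOOH → 0.0546 mol, (CH3)3CCOO- → 0.263 mol.
pH = pKa + log(n_(CH3)3CCOO-/n_(CH3)3CCOOH) = 5.08 + log(0.263/0.0546) = 5.08 + (+0.683)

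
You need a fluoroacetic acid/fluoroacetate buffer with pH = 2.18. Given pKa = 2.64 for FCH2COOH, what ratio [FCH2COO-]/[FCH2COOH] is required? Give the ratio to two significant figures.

pH = pKa + log(r) ⇒ log(r) = 2.18 − 2.64 = -0.46
r = [FCH2COO-]/[FCH2COOH] = 10^(-0.46) = 0.347

ratio = 0.35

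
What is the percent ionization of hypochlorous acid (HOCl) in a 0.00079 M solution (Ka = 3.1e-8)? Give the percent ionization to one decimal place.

HOCl ⇌ OCl- + H+; let x = [H+] at equilibrium.
x ≈ √(Ka·C₀) = √(3.1 × 10^-8 × 0.00079) = 4.95 × 10^-6 M
Fraction ionized = 4.95 × 10^-6 / 0.00079 = 0.0063 → 0.6%

0.6%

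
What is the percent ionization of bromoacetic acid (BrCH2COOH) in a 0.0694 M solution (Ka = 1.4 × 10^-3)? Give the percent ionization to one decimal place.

BrCH2COOH ⇌ BrCH2COO- + H+; let x = [H+] at equilibrium.
Ka = x²/(C₀ − x); solving the quadratic gives x = 9.18 × 10^-3 M.
Fraction ionized = 9.18 × 10^-3 / 0.0694 = 0.1323 → 13.2%

13.2%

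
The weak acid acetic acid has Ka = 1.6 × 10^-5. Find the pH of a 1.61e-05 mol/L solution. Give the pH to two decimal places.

CH3COOH ⇌ CH3COO- + H+
Let x = [H+] at equilibrium. Ka = x²/(1.61e-05 − x).
The 5% rule fails; solving x² + Ka·x − Ka·C₀ = 0 exactly:
x = [−1.6e-05 + √(1.6e-05² + 1.03e-09)]/2 = 9.93 × 10^-6 M
pH = −log(9.93 × 10^-6) = 5.00

pH = 5.00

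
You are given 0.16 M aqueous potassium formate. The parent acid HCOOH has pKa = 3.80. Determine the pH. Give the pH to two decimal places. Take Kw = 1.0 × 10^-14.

HCOO- is the conjugate base of the weak acid HCOOH.
Ka = 10^(−3.80) = 1.58 × 10^-4
Kb = Kw/Ka = 1.0×10^-14 / 1.58 × 10^-4 = 6.33 × 10^-11
Let x = [OH-] at equilibrium. Kb = x²/(0.16 − x).
Neglecting x in the denominator: x = √(6.33 × 10^-11 × 0.16) = 3.18 × 10^-6 M
Check: 0.002% ionized — well under 5%, approximation valid.
pOH = −log(3.18 × 10^-6) = 5.50; pH = 14.00 − 5.50 = 8.50

pH = 8.50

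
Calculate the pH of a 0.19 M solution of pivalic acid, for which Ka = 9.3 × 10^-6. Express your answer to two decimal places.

(CH3)3CCOOH ⇌ (CH3)3CCOO- + H+
Let x = [H+] at equilibrium. Ka = x²/(0.19 − x).
Since Ka ≪ C₀, x ≈ √(Ka·C₀) = 1.33 × 10^-3 M.
pH = −log(1.33 × 10^-3) = 2.88

pH = 2.88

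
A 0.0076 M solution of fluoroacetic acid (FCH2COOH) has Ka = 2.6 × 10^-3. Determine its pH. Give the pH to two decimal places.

pH = 2.48

FCH2COOH ⇌ FCH2COO- + H+
From the ICE table, Ka = [H+]²/(0.0076 − [H+]) = 2.6 × 10^-3.
The 5% rule fails; solving [H+]² + Ka·[H+] − Ka·C₀ = 0 exactly:
[H+] = [−0.0026 + √(0.0026² + 7.9e-05)]/2 = 3.33 × 10^-3 M
pH = −log[H+] = −log(3.33 × 10^-3) = 2.48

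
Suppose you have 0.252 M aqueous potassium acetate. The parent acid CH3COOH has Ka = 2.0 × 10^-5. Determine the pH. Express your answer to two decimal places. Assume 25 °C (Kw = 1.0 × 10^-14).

CH3COO- is the conjugate base of the weak acid CH3COOH.
Kb = Kw/Ka = 1.0×10^-14 / 2.0 × 10^-5 = 5.00 × 10^-10
From the ICE table, Kb = [OH-]²/(0.252 − [OH-]) = 5.00 × 10^-10.
Neglecting [OH-] in the denominator: [OH-] = √(5.00 × 10^-10 × 0.252) = 1.12 × 10^-5 M
pOH = 4.95, so pH = 14.00 − pOH = 9.05

pH = 9.05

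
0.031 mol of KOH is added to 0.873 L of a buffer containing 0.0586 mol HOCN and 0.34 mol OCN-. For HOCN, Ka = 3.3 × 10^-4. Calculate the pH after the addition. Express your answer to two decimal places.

pH = 4.61

OH- converts HOCN to OCN-: HOCN → 0.0276 mol, OCN- → 0.371 mol.
pKa = −log(3.3 × 10^-4) = 3.481
Henderson–Hasselbalch with mole ratio 0.371/0.0276: pH = 3.481 + (+1.128)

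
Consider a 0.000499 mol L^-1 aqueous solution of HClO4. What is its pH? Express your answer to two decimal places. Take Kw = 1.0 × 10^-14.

HClO4 is a strong acid and dissociates completely, so [H+] = 0.000499 M.
pH = -log(0.000499) = 3.30

pH = 3.30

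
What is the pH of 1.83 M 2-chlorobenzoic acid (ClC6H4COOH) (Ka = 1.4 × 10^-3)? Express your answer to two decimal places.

pH = 1.30

ClC6H4COOH ⇌ ClC6H4COO- + H+
From the ICE table, Ka = x²/(1.83 − x) = 1.4 × 10^-3.
Neglecting x in the denominator: x = √(1.4 × 10^-3 × 1.83) = 5.06 × 10^-2 M
pH = −log(5.06 × 10^-2) = 1.30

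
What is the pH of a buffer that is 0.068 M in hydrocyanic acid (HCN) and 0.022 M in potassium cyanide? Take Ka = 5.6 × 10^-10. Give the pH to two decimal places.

pKa = −log(5.6 × 10^-10) = 9.252
pH = pKa + log([A⁻]/[HA]) = 9.252 + log(0.022/0.068)
pH = 9.252 + (-0.490) = 8.76

pH = 8.76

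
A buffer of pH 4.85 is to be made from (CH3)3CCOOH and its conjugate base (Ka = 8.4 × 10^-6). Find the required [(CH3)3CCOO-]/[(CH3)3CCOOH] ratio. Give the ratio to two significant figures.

ratio = 0.59

pKa = -log(8.4 × 10^-6) = 5.076
pH = pKa + log(r) ⇒ log(r) = 4.85 − 5.076 = -0.226
r = [(CH3)3CCOO-]/[(CH3)3CCOOH] = 10^(-0.226) = 0.594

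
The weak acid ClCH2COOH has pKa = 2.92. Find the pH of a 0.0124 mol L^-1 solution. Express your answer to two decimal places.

pH = 2.48

ClCH2COOH ⇌ ClCH2COO- + H+
Ka = 10^(−2.92) = 1.20 × 10^-3
From the ICE table, Ka = [H+]²/(0.0124 − [H+]) = 1.20 × 10^-3.
[H+] is not negligible relative to C₀; solve [H+]² + 0.0012·[H+] − 1.49e-05 = 0.
[H+] = [−0.0012 + √(0.0012² + 5.95e-05)]/2 = 3.30 × 10^-3 M
pH = −log[H+] = −log(3.30 × 10^-3) = 2.48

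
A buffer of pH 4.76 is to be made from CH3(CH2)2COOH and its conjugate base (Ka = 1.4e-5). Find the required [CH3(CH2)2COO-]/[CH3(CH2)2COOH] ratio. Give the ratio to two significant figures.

ratio = 0.81

pKa = -log(1.4 × 10^-5) = 4.854
pH = pKa + log(r) ⇒ log(r) = 4.76 − 4.854 = -0.094
r = [CH3(CH2)2COO-]/[CH3(CH2)2COOH] = 10^(-0.094) = 0.805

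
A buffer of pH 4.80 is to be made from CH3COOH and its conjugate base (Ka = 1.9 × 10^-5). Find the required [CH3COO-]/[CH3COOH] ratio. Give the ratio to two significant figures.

ratio = 1.2

pKa = -log(1.9 × 10^-5) = 4.721
pH = pKa + log(r) ⇒ log(r) = 4.80 − 4.721 = +0.079
r = [CH3COO-]/[CH3COOH] = 10^(+0.079) = 1.2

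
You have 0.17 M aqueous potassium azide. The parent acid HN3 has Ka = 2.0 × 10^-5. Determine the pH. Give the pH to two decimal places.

N3- is the conjugate base of the weak acid HN3.
Kb = Kw/Ka = 1.0×10^-14 / 2.0 × 10^-5 = 5.00 × 10^-10
From the ICE table, Kb = x²/(0.17 − x) = 5.00 × 10^-10.
Since Kb ≪ C₀, x ≈ √(Kb·C₀) = 9.22 × 10^-6 M.
pOH = 5.04, so pH = 14.00 − pOH = 8.96

pH = 8.96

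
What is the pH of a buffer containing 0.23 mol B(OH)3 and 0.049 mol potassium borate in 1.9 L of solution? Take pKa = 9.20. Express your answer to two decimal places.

pH = 8.53

Henderson–Hasselbalch: pH = pKa + log([B(OH)4-]/[B(OH)3]) = 9.20 + log(0.049/0.23)
pH = 9.20 + (-0.672) = 8.53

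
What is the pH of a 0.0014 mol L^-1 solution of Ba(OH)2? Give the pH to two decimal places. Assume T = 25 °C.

pH = 11.45

Ba(OH)2 is a strong base (each formula unit releases 2 OH-); [OH-] = 0.0028 M.
pOH = -log(0.0028) = 2.55
pH = 14.00 - 2.55 = 11.45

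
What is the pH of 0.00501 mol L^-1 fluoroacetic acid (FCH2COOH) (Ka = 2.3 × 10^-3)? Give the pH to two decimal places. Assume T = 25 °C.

pH = 2.61

FCH2COOH ⇌ FCH2COO- + H+
Ka = x²/(0.00501 − x) = 2.3 × 10^-3
The 5% rule fails; solving x² + Ka·x − Ka·C₀ = 0 exactly:
x = [−0.0023 + √(0.0023² + 4.61e-05)]/2 = 2.43 × 10^-3 M
pH = −log(2.43 × 10^-3) = 2.61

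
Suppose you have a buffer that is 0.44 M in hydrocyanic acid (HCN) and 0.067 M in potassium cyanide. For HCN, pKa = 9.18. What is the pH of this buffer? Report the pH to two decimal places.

pH = 8.36

pH = pKa + log([A⁻]/[HA]) = 9.18 + log(0.067/0.44)
pH = 9.18 + (-0.817) = 8.36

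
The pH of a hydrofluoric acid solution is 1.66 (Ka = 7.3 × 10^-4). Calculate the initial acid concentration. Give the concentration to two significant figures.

C₀ = 6.8 × 10^-1 M

[H+] = 10^(-1.66) = 2.19 × 10^-2 M = x
Ka = x²/(C₀ − x) ⇒ C₀ = x + x²/Ka
C₀ = 2.19 × 10^-2 + (2.19 × 10^-2)²/(7.3 × 10^-4) = 6.79 × 10^-1 M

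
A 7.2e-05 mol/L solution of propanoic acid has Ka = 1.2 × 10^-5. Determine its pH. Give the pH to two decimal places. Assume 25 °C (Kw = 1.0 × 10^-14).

pH = 4.62

CH3CH2COOH ⇌ CH3CH2COO- + H+
From the ICE table, Ka = [H+]²/(7.2e-05 − [H+]) = 1.2 × 10^-5.
[H+] is not negligible relative to C₀; solve [H+]² + 1.2e-05·[H+] − 8.64e-10 = 0.
[H+] = [−1.2e-05 + √(1.2e-05² + 3.46e-09)]/2 = 2.40 × 10^-5 M
pH = −log(2.40 × 10^-5) = 4.62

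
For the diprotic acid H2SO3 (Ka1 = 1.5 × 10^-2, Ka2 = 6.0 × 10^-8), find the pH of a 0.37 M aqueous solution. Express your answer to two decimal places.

Ka1 ≫ Ka2, so treat the first dissociation as the only significant source of H+.
Ka1 = x²/(0.37 − x) = 1.5 × 10^-2
Solving the quadratic: x = (−Ka1 + √(Ka1² + 4·Ka1·C₀))/2 = 6.74 × 10^-2 M
pH = −log(6.74 × 10^-2) = 1.17

pH = 1.17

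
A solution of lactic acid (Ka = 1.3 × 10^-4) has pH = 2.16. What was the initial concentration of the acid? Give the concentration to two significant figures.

C₀ = 3.8 × 10^-1 M

[H+] = 10^(-2.16) = 6.92 × 10^-3 M = x
Ka = x²/(C₀ − x) ⇒ C₀ = x + x²/Ka
C₀ = 6.92 × 10^-3 + (6.92 × 10^-3)²/(1.3 × 10^-4) = 3.75 × 10^-1 M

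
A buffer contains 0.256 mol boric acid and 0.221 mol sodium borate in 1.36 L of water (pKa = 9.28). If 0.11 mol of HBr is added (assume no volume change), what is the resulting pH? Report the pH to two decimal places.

After neutralization: n(B(OH)3) = 0.366 mol, n(B(OH)4-) = 0.111 mol.
Henderson–Hasselbalch with mole ratio 0.111/0.366: pH = 9.28 + (-0.518)

pH = 8.76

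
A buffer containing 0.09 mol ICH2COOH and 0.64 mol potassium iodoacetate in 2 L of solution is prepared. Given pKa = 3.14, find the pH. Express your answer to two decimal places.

pH = pKa + log([A⁻]/[HA]) = 3.14 + log(0.64/0.09)
pH = 3.14 + (+0.852) = 3.99

pH = 3.99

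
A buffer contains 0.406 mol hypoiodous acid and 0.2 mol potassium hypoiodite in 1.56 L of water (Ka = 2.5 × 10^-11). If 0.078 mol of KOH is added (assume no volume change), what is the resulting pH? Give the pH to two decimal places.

After neutralization: n(HOI) = 0.328 mol, n(OI-) = 0.278 mol.
pKa = −log(2.5 × 10^-11) = 10.602
pH = pKa + log(n_OI-/n_HOI) = 10.602 + log(0.278/0.328) = 10.602 + (-0.072)

pH = 10.53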